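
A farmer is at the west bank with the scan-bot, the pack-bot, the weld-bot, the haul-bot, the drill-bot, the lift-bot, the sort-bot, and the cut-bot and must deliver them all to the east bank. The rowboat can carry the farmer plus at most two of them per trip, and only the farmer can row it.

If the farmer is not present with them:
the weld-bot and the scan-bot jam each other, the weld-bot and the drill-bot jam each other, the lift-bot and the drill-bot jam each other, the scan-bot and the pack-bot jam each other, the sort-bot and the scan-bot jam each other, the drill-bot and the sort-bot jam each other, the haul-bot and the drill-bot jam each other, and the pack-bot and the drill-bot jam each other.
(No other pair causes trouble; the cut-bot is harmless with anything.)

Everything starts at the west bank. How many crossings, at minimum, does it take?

11

Counting alone: the farmer can take at most 2 across per trip to the east bank, so moving all 8 needs at least 4 loaded trips out, with a return between consecutive ones — at least 7 crossings.
The safety rule pushes this higher. Following every safe sequence of crossings, the most of the 8 that can be at the east bank as the rowboat arrives there on crossings 7, 9 is 6, 7 respectively — never all 8.
So no plan with fewer than 11 crossings exists, and this one achieves 11:
1. Farmer goes to the east bank with the drill-bot and the scan-bot.  [the west bank: the cut-bot, the haul-bot, the lift-bot, the pack-bot, the sort-bot, the weld-bot | the east bank: the drill-bot, the scan-bot]
2. Farmer goes back to the west bank alone.  [the west bank: the cut-bot, the haul-bot, the lift-bot, the pack-bot, the sort-bot, the weld-bot | the east bank: the drill-bot, the scan-bot]
3. Farmer goes to the east bank with the cut-bot.  [the west bank: the haul-bot, the lift-bot, the pack-bot, the sort-bot, the weld-bot | the east bank: the cut-bot, the drill-bot, the scan-bot]
4. Farmer goes back to the west bank alone.  [the west bank: the haul-bot, the lift-bot, the pack-bot, the sort-bot, the weld-bot | the east bank: the cut-bot, the drill-bot, the scan-bot]
5. Farmer goes to the east bank with the pack-bot and the weld-bot.  [the west bank: the haul-bot, the lift-bot, the sort-bot | the east bank: the cut-bot, the drill-bot, the pack-bot, the scan-bot, the weld-bot]
6. Farmer goes back to the west bank with the drill-bot and the scan-bot.  [the west bank: the drill-bot, the haul-bot, the lift-bot, the scan-bot, the sort-bot | the east bank: the cut-bot, the pack-bot, the weld-bot]
7. Farmer goes to the east bank with the drill-bot and the sort-bot.  [the west bank: the haul-bot, the lift-bot, the scan-bot | the east bank: the cut-bot, the drill-bot, the pack-bot, the sort-bot, the weld-bot]
8. Farmer goes back to the west bank with the drill-bot.  [the west bank: the drill-bot, the haul-bot, the lift-bot, the scan-bot | the east bank: the cut-bot, the pack-bot, the sort-bot, the weld-bot]
9. Farmer goes to the east bank with the haul-bot and the lift-bot.  [the west bank: the drill-bot, the scan-bot | the east bank: the cut-bot, the haul-bot, the lift-bot, the pack-bot, the sort-bot, the weld-bot]
10. Farmer goes back to the west bank alone.  [the west bank: the drill-bot, the scan-bot | the east bank: the cut-bot, the haul-bot, the lift-bot, the pack-bot, the sort-bot, the weld-bot]
11. Farmer goes to the east bank with the drill-bot and the scan-bot.  [the west bank: — | the east bank: the cut-bot, the drill-bot, the haul-bot, the lift-bot, the pack-bot, the scan-bot, the sort-bot, the weld-bot]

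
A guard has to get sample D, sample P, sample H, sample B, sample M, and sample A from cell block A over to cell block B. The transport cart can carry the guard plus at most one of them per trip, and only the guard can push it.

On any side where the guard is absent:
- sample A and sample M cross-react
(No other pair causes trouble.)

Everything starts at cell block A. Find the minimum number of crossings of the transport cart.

11

Counting alone: the guard can take at most 1 across per trip to cell block B, so moving all 6 needs at least 6 loaded trips out, with a return between consecutive ones — at least 11 crossings.
The plan below uses exactly 11 crossings, so it is optimal:
1. Guard goes to cell block B with sample M.
2. Guard goes back to cell block A alone.
3. Guard goes to cell block B with sample D.
4. Guard goes back to cell block A alone.
5. Guard goes to cell block B with sample P.
6. Guard goes back to cell block A alone.
7. Guard goes to cell block B with sample H.
8. Guard goes back to cell block A alone.
9. Guard goes to cell block B with sample B.
10. Guard goes back to cell block A alone.
11. Guard goes to cell block B with sample A.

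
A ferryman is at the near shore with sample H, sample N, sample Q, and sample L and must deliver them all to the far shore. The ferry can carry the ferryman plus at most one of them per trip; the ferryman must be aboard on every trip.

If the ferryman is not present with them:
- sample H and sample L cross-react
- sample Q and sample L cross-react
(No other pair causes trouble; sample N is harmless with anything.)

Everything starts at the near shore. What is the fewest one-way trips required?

9

Counting alone: the ferryman can take at most 1 across per trip to the far shore, so moving all 4 needs at least 4 loaded trips out, with a return between consecutive ones — at least 7 crossings.
The safety rule pushes this higher. Following every safe sequence of crossings, the most of the 4 that can be at the far shore as the ferry arrives there on crossing 7 is 3 — never all 4.
So no plan with fewer than 9 crossings exists, and this one achieves 9:
1. Ferryman goes to the far shore with sample L.
2. Ferryman goes back to the near shore alone.
3. Ferryman goes to the far shore with sample H.
4. Ferryman goes back to the near shore with sample L.
5. Ferryman goes to the far shore with sample Q.
6. Ferryman goes back to the near shore alone.
7. Ferryman goes to the far shore with sample N.
8. Ferryman goes back to the near shore alone.
9. Ferryman goes to the far shore with sample L.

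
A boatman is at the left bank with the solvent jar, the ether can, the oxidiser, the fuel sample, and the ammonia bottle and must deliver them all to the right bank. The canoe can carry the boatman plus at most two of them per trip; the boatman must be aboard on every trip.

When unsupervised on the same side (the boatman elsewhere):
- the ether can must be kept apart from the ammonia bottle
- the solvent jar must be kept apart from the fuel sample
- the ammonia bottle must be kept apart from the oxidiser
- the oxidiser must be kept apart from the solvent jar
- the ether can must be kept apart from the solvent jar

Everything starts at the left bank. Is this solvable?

Yes

1. Boatman goes to the right bank with the ammonia bottle and the solvent jar.
2. Boatman goes back to the left bank alone.
3. Boatman goes to the right bank with the ether can.
4. Boatman goes back to the left bank with the ammonia bottle and the solvent jar.
5. Boatman goes to the right bank with the fuel sample and the oxidiser.
6. Boatman goes back to the left bank alone.
7. Boatman goes to the right bank with the ammonia bottle and the solvent jar.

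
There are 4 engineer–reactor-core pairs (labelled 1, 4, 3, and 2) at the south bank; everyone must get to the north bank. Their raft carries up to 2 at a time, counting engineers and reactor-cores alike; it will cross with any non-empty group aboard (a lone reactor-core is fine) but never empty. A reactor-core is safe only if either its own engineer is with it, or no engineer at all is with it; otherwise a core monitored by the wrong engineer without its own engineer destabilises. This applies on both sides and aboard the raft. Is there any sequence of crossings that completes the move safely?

No

Following every safe sequence of crossings from the start, the most of the 8 that can be at the north bank as the raft arrives there on crossings 1, 3, 5 is 2, 3, 4 respectively; the best ever achieved is 4 of 8.
From crossing 7 on, no configuration arises that was not already reachable earlier: only 44 distinct safe configurations (who is on which side, and where the raft is) can ever be reached, none of them has everyone across, and every continuation just revisits them. So no valid plan exists.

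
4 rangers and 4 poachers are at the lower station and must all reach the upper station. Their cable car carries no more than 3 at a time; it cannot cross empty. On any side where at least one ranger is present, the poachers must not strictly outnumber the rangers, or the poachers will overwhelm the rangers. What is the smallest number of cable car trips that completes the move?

Counting alone: each trip to the upper station takes at most 3 across and each return brings at least 1 back, so after t trips out (and t−1 returns) at most 3t − (t−1) of the 8 are across; that first reaches 8 at t = 4, so at least 7 crossings are needed.
The safety rule pushes this higher. Following every safe sequence of crossings, the most of the 8 that can be at the upper station as the cable car arrives there on crossing 7 is 7 — never all 8.
So no plan with fewer than 9 crossings exists, and this one achieves 9:
1. 2 poachers → the upper station.  (the lower station: 4R 2P; the upper station: 0R 2P)
2. 1 poacher ← the lower station.  (the lower station: 4R 3P; the upper station: 0R 1P)
3. 3 poachers → the upper station.  (the lower station: 4R 0P; the upper station: 0R 4P)
4. 1 poacher ← the lower station.  (the lower station: 4R 1P; the upper station: 0R 3P)
5. 3 rangers → the upper station.  (the lower station: 1R 1P; the upper station: 3R 3P)
6. 1 ranger and 1 poacher ← the lower station.  (the lower station: 2R 2P; the upper station: 2R 2P)
7. 2 rangers → the upper station.  (the lower station: 0R 2P; the upper station: 4R 2P)
8. 1 poacher ← the lower station.  (the lower station: 0R 3P; the upper station: 4R 1P)
9. 3 poachers → the upper station.  (the lower station: 0R 0P; the upper station: 4R 4P)

9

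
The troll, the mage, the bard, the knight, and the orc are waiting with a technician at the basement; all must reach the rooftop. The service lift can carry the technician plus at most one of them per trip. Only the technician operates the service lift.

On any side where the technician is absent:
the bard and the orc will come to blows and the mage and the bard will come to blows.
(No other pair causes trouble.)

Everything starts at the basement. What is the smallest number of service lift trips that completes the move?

11

Counting alone: the technician can take at most 1 across per trip to the rooftop, so moving all 5 needs at least 5 loaded trips out, with a return between consecutive ones — at least 9 crossings.
The safety rule pushes this higher. Following every safe sequence of crossings, the most of the 5 that can be at the rooftop as the service lift arrives there on crossing 9 is 4 — never all 5.
So no plan with fewer than 11 crossings exists, and this one achieves 11:
1. Technician goes to the rooftop with the bard.  [the basement: the knight, the mage, the orc, the troll | the rooftop: the bard]
2. Technician goes back to the basement alone.  [the basement: the knight, the mage, the orc, the troll | the rooftop: the bard]
3. Technician goes to the rooftop with the troll.  [the basement: the knight, the mage, the orc | the rooftop: the bard, the troll]
4. Technician goes back to the basement alone.  [the basement: the knight, the mage, the orc | the rooftop: the bard, the troll]
5. Technician goes to the rooftop with the mage.  [the basement: the knight, the orc | the rooftop: the bard, the mage, the troll]
6. Technician goes back to the basement with the bard.  [the basement: the bard, the knight, the orc | the rooftop: the mage, the troll]
7. Technician goes to the rooftop with the orc.  [the basement: the bard, the knight | the rooftop: the mage, the orc, the troll]
8. Technician goes back to the basement alone.  [the basement: the bard, the knight | the rooftop: the mage, the orc, the troll]
9. Technician goes to the rooftop with the knight.  [the basement: the bard | the rooftop: the knight, the mage, the orc, the troll]
10. Technician goes back to the basement alone.  [the basement: the bard | the rooftop: the knight, the mage, the orc, the troll]
11. Technician goes to the rooftop with the bard.  [the basement: — | the rooftop: the bard, the knight, the mage, the orc, the troll]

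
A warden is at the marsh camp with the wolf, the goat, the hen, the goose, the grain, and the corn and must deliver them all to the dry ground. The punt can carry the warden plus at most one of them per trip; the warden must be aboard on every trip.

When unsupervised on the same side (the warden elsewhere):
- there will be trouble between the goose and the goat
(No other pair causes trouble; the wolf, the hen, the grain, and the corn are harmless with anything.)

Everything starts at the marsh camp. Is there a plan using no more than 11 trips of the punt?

Yes — this plan uses 11 crossings (≤ 11):
1. Warden goes to the dry ground with the goat.  [the marsh camp: the corn, the goose, the grain, the hen, the wolf | the dry ground: the goat]
2. Warden goes back to the marsh camp alone.  [the marsh camp: the corn, the goose, the grain, the hen, the wolf | the dry ground: the goat]
3. Warden goes to the dry ground with the wolf.  [the marsh camp: the corn, the goose, the grain, the hen | the dry ground: the goat, the wolf]
4. Warden goes back to the marsh camp alone.  [the marsh camp: the corn, the goose, the grain, the hen | the dry ground: the goat, the wolf]
5. Warden goes to the dry ground with the hen.  [the marsh camp: the corn, the goose, the grain | the dry ground: the goat, the hen, the wolf]
6. Warden goes back to the marsh camp alone.  [the marsh camp: the corn, the goose, the grain | the dry ground: the goat, the hen, the wolf]
7. Warden goes to the dry ground with the grain.  [the marsh camp: the corn, the goose | the dry ground: the goat, the grain, the hen, the wolf]
8. Warden goes back to the marsh camp alone.  [the marsh camp: the corn, the goose | the dry ground: the goat, the grain, the hen, the wolf]
9. Warden goes to the dry ground with the corn.  [the marsh camp: the goose | the dry ground: the corn, the goat, the grain, the hen, the wolf]
10. Warden goes back to the marsh camp alone.  [the marsh camp: the goose | the dry ground: the corn, the goat, the grain, the hen, the wolf]
11. Warden goes to the dry ground with the goose.  [the marsh camp: — | the dry ground: the corn, the goat, the goose, the grain, the hen, the wolf]

Yes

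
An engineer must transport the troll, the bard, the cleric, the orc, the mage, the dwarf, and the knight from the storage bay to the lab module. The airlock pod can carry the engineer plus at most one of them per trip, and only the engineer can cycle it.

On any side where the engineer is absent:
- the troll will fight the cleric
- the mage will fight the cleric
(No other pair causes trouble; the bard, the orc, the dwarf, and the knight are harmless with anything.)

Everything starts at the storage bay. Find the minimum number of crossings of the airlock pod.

Counting alone: the engineer can take at most 1 across per trip to the lab module, so moving all 7 needs at least 7 loaded trips out, with a return between consecutive ones — at least 13 crossings.
The safety rule pushes this higher. Following every safe sequence of crossings, the most of the 7 that can be at the lab module as the airlock pod arrives there on crossing 13 is 6 — never all 7.
So no plan with fewer than 15 crossings exists, and this one achieves 15:
1. Engineer goes to the lab module with the cleric.
2. Engineer goes back to the storage bay alone.
3. Engineer goes to the lab module with the troll.
4. Engineer goes back to the storage bay with the cleric.
5. Engineer goes to the lab module with the mage.
6. Engineer goes back to the storage bay alone.
7. Engineer goes to the lab module with the bard.
8. Engineer goes back to the storage bay alone.
9. Engineer goes to the lab module with the orc.
10. Engineer goes back to the storage bay alone.
11. Engineer goes to the lab module with the dwarf.
12. Engineer goes back to the storage bay alone.
13. Engineer goes to the lab module with the knight.
14. Engineer goes back to the storage bay alone.
15. Engineer goes to the lab module with the cleric.

15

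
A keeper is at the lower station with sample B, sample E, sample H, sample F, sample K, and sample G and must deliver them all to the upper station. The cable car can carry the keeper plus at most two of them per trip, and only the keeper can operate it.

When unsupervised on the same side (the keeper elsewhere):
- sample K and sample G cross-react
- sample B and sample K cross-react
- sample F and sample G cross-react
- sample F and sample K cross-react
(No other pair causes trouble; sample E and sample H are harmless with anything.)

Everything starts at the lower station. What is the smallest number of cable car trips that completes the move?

9

Counting alone: the keeper can take at most 2 across per trip to the upper station, so moving all 6 needs at least 3 loaded trips out, with a return between consecutive ones — at least 5 crossings.
The safety rule pushes this higher. Following every safe sequence of crossings, the most of the 6 that can be at the upper station as the cable car arrives there on crossings 5, 7 is 4, 5 respectively — never all 6.
So no plan with fewer than 9 crossings exists, and this one achieves 9:
1. Keeper goes to the upper station with sample F and sample K.  [the lower station: sample B, sample E, sample G, sample H | the upper station: sample F, sample K]
2. Keeper goes back to the lower station with sample F.  [the lower station: sample B, sample E, sample F, sample G, sample H | the upper station: sample K]
3. Keeper goes to the upper station with sample B and sample F.  [the lower station: sample E, sample G, sample H | the upper station: sample B, sample F, sample K]
4. Keeper goes back to the lower station with sample K.  [the lower station: sample E, sample G, sample H, sample K | the upper station: sample B, sample F]
5. Keeper goes to the upper station with sample E and sample K.  [the lower station: sample G, sample H | the upper station: sample B, sample E, sample F, sample K]
6. Keeper goes back to the lower station with sample K.  [the lower station: sample G, sample H, sample K | the upper station: sample B, sample E, sample F]
7. Keeper goes to the upper station with sample H and sample K.  [the lower station: sample G | the upper station: sample B, sample E, sample F, sample H, sample K]
8. Keeper goes back to the lower station with sample K.  [the lower station: sample G, sample K | the upper station: sample B, sample E, sample F, sample H]
9. Keeper goes to the upper station with sample G and sample K.  [the lower station: — | the upper station: sample B, sample E, sample F, sample G, sample H, sample K]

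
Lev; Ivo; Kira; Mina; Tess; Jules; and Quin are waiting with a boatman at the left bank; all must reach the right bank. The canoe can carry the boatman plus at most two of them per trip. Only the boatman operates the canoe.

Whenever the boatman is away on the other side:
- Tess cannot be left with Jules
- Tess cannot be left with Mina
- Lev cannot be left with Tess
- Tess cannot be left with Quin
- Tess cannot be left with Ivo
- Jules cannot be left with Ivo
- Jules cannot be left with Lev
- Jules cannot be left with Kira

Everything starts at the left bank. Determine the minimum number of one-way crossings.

Counting alone: the boatman can take at most 2 across per trip to the right bank, so moving all 7 needs at least 4 loaded trips out, with a return between consecutive ones — at least 7 crossings.
The safety rule pushes this higher. Following every safe sequence of crossings, the most of the 7 that can be at the right bank as the canoe arrives there on crossings 7, 9 is 5, 6 respectively — never all 7.
So no plan with fewer than 11 crossings exists, and this one achieves 11:
1. Boatman goes to the right bank with Jules and Tess.
2. Boatman goes back to the left bank with Tess.
3. Boatman goes to the right bank with Kira and Tess.
4. Boatman goes back to the left bank with Jules.
5. Boatman goes to the right bank with Ivo and Lev.
6. Boatman goes back to the left bank with Tess.
7. Boatman goes to the right bank with Mina and Tess.
8. Boatman goes back to the left bank with Tess.
9. Boatman goes to the right bank with Quin and Tess.
10. Boatman goes back to the left bank with Tess.
11. Boatman goes to the right bank with Jules and Tess.

11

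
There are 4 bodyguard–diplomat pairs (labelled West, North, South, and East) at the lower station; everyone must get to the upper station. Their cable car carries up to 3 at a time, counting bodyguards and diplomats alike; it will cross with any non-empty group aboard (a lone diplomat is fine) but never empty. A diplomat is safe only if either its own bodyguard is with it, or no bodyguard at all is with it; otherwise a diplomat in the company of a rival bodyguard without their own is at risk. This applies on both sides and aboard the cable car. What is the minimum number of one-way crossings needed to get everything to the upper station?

Counting alone: each trip to the upper station takes at most 3 across and each return brings at least 1 back, so after t trips out (and t−1 returns) at most 3t − (t−1) of the 8 are across; that first reaches 8 at t = 4, so at least 7 crossings are needed.
The safety rule pushes this higher. Following every safe sequence of crossings, the most of the 8 that can be at the upper station as the cable car arrives there on crossing 7 is 7 — never all 8.
So no plan with fewer than 9 crossings exists, and this one achieves 9:
1. bodyguard West and diplomat West cross → the upper station.
2. bodyguard West crosses ← the lower station.
3. bodyguard North, bodyguard West, and diplomat North cross → the upper station.
4. bodyguard West and diplomat West cross ← the lower station.
5. bodyguard East, bodyguard South, and bodyguard West cross → the upper station.
6. diplomat North crosses ← the lower station.
7. diplomat North and diplomat West cross → the upper station.
8. diplomat West crosses ← the lower station.
9. diplomat East, diplomat South, and diplomat West cross → the upper station.

9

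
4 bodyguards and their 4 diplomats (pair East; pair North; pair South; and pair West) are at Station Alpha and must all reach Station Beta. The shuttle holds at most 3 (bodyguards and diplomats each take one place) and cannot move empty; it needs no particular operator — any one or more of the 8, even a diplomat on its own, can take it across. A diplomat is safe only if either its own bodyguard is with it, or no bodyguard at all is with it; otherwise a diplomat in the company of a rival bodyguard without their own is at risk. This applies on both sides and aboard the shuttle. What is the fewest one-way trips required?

9

Counting alone: each trip to Station Beta takes at most 3 across and each return brings at least 1 back, so after t trips out (and t−1 returns) at most 3t − (t−1) of the 8 are across; that first reaches 8 at t = 4, so at least 7 crossings are needed.
The safety rule pushes this higher. Following every safe sequence of crossings, the most of the 8 that can be at Station Beta as the shuttle arrives there on crossing 7 is 7 — never all 8.
So no plan with fewer than 9 crossings exists, and this one achieves 9:
1. bodyguard East and diplomat East cross → Station Beta.
2. bodyguard East crosses ← Station Alpha.
3. bodyguard East, bodyguard North, and diplomat North cross → Station Beta.
4. bodyguard East and diplomat East cross ← Station Alpha.
5. bodyguard East, bodyguard South, and bodyguard West cross → Station Beta.
6. diplomat North crosses ← Station Alpha.
7. diplomat East and diplomat North cross → Station Beta.
8. diplomat East crosses ← Station Alpha.
9. diplomat East, diplomat South, and diplomat West cross → Station Beta.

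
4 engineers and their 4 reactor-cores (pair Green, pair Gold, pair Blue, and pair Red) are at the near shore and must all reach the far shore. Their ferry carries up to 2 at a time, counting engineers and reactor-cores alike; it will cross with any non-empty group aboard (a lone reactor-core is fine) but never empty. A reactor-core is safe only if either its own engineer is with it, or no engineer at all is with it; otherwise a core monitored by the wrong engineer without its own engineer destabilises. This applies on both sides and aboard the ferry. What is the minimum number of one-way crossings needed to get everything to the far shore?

Following every safe sequence of crossings from the start, the most of the 8 that can be at the far shore as the ferry arrives there on crossings 1, 3, 5 is 2, 3, 4 respectively; the best ever achieved is 4 of 8.
From crossing 7 on, no configuration arises that was not already reachable earlier: only 44 distinct safe configurations (who is on which side, and where the ferry is) can ever be reached, none of them has everyone across, and every continuation just revisits them. So no valid plan exists.

impossible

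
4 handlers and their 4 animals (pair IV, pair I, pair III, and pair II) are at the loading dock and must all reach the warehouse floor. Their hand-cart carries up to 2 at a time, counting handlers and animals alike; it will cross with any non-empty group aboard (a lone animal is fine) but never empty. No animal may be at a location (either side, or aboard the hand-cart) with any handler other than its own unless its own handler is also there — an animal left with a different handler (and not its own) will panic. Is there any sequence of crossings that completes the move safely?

No

Following every safe sequence of crossings from the start, the most of the 8 that can be at the warehouse floor as the hand-cart arrives there on crossings 1, 3, 5 is 2, 3, 4 respectively; the best ever achieved is 4 of 8.
From crossing 7 on, no configuration arises that was not already reachable earlier: only 44 distinct safe configurations (who is on which side, and where the hand-cart is) can ever be reached, none of them has everyone across, and every continuation just revisits them. So no valid plan exists.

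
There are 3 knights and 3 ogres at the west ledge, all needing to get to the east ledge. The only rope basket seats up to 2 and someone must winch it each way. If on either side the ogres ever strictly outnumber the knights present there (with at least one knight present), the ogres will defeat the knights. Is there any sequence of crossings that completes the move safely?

1. 2 ogres → the east ledge.  (the west ledge: 3K 1O; the east ledge: 0K 2O)
2. 1 ogre ← the west ledge.  (the west ledge: 3K 2O; the east ledge: 0K 1O)
3. 2 ogres → the east ledge.  (the west ledge: 3K 0O; the east ledge: 0K 3O)
4. 1 ogre ← the west ledge.  (the west ledge: 3K 1O; the east ledge: 0K 2O)
5. 2 knights → the east ledge.  (the west ledge: 1K 1O; the east ledge: 2K 2O)
6. 1 knight and 1 ogre ← the west ledge.  (the west ledge: 2K 2O; the east ledge: 1K 1O)
7. 2 knights → the east ledge.  (the west ledge: 0K 2O; the east ledge: 3K 1O)
8. 1 ogre ← the west ledge.  (the west ledge: 0K 3O; the east ledge: 3K 0O)
9. 2 ogres → the east ledge.  (the west ledge: 0K 1O; the east ledge: 3K 2O)
10. 1 ogre ← the west ledge.  (the west ledge: 0K 2O; the east ledge: 3K 1O)
11. 2 ogres → the east ledge.  (the west ledge: 0K 0O; the east ledge: 3K 3O)

Yes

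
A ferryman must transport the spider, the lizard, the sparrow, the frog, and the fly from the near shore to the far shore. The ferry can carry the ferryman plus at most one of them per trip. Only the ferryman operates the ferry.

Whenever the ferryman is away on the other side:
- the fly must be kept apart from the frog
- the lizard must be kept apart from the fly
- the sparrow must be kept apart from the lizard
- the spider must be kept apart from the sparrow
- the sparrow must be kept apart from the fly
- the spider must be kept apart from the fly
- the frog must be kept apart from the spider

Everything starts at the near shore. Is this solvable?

Whatever the first load, the items left behind include a forbidden pair without the ferryman. No opening move is safe, so no plan exists.

No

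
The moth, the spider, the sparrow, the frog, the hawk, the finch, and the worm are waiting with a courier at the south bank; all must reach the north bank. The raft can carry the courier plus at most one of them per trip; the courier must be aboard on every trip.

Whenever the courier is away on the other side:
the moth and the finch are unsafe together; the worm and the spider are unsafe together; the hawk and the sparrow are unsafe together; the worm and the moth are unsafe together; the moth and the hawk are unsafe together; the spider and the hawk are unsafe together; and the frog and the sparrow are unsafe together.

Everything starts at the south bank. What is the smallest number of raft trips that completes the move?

Whatever the first load, the items left behind include a forbidden pair without the courier. No opening move is safe, so no plan exists.

impossible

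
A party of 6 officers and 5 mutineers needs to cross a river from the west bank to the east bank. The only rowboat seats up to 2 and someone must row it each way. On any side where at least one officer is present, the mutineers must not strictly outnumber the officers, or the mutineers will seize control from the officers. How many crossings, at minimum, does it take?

Counting alone: each trip to the east bank takes at most 2 across and each return brings at least 1 back, so after t trips out (and t−1 returns) at most 2t − (t−1) of the 11 are across; that first reaches 11 at t = 10, so at least 19 crossings are needed.
The plan below uses exactly 19 crossings, so it is optimal:
1. 2 mutineers → the east bank.  (the west bank: 6O 3M; the east bank: 0O 2M)
2. 1 mutineer ← the west bank.  (the west bank: 6O 4M; the east bank: 0O 1M)
3. 2 mutineers → the east bank.  (the west bank: 6O 2M; the east bank: 0O 3M)
4. 1 mutineer ← the west bank.  (the west bank: 6O 3M; the east bank: 0O 2M)
5. 2 officers → the east bank.  (the west bank: 4O 3M; the east bank: 2O 2M)
6. 1 mutineer ← the west bank.  (the west bank: 4O 4M; the east bank: 2O 1M)
7. 1 officer and 1 mutineer → the east bank.  (the west bank: 3O 3M; the east bank: 3O 2M)
8. 1 officer ← the west bank.  (the west bank: 4O 3M; the east bank: 2O 2M)
9. 1 officer and 1 mutineer → the east bank.  (the west bank: 3O 2M; the east bank: 3O 3M)
10. 1 mutineer ← the west bank.  (the west bank: 3O 3M; the east bank: 3O 2M)
11. 1 officer and 1 mutineer → the east bank.  (the west bank: 2O 2M; the east bank: 4O 3M)
12. 1 officer ← the west bank.  (the west bank: 3O 2M; the east bank: 3O 3M)
13. 1 officer and 1 mutineer → the east bank.  (the west bank: 2O 1M; the east bank: 4O 4M)
14. 1 mutineer ← the west bank.  (the west bank: 2O 2M; the east bank: 4O 3M)
15. 1 officer and 1 mutineer → the east bank.  (the west bank: 1O 1M; the east bank: 5O 4M)
16. 1 officer ← the west bank.  (the west bank: 2O 1M; the east bank: 4O 4M)
17. 1 officer and 1 mutineer → the east bank.  (the west bank: 1O 0M; the east bank: 5O 5M)
18. 1 mutineer ← the west bank.  (the west bank: 1O 1M; the east bank: 5O 4M)
19. 1 officer and 1 mutineer → the east bank.  (the west bank: 0O 0M; the east bank: 6O 5M)

19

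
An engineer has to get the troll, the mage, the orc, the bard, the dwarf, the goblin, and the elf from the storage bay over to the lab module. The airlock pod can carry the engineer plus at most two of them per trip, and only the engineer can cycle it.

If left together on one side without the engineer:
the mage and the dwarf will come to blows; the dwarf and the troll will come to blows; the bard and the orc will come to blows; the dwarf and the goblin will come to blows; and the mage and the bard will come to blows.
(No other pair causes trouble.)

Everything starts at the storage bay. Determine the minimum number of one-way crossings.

Counting alone: the engineer can take at most 2 across per trip to the lab module, so moving all 7 needs at least 4 loaded trips out, with a return between consecutive ones — at least 7 crossings.
The safety rule pushes this higher. Following every safe sequence of crossings, the most of the 7 that can be at the lab module as the airlock pod arrives there on crossing 7 is 6 — never all 7.
So no plan with fewer than 9 crossings exists, and this one achieves 9:
1. Engineer goes to the lab module with the bard and the dwarf.
2. Engineer goes back to the storage bay alone.
3. Engineer goes to the lab module with the troll.
4. Engineer goes back to the storage bay with the dwarf.
5. Engineer goes to the lab module with the goblin and the mage.
6. Engineer goes back to the storage bay with the bard.
7. Engineer goes to the lab module with the elf and the orc.
8. Engineer goes back to the storage bay alone.
9. Engineer goes to the lab module with the bard and the dwarf.

9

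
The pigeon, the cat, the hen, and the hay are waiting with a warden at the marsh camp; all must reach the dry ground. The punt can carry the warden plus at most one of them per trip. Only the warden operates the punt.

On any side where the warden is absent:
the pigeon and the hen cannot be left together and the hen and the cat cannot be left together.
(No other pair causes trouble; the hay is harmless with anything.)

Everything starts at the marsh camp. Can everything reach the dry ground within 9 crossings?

Yes — this plan uses 9 crossings (≤ 9):
1. Warden goes to the dry ground with the hen.  [the marsh camp: the cat, the hay, the pigeon | the dry ground: the hen]
2. Warden goes back to the marsh camp alone.  [the marsh camp: the cat, the hay, the pigeon | the dry ground: the hen]
3. Warden goes to the dry ground with the pigeon.  [the marsh camp: the cat, the hay | the dry ground: the hen, the pigeon]
4. Warden goes back to the marsh camp with the hen.  [the marsh camp: the cat, the hay, the hen | the dry ground: the pigeon]
5. Warden goes to the dry ground with the cat.  [the marsh camp: the hay, the hen | the dry ground: the cat, the pigeon]
6. Warden goes back to the marsh camp alone.  [the marsh camp: the hay, the hen | the dry ground: the cat, the pigeon]
7. Warden goes to the dry ground with the hay.  [the marsh camp: the hen | the dry ground: the cat, the hay, the pigeon]
8. Warden goes back to the marsh camp alone.  [the marsh camp: the hen | the dry ground: the cat, the hay, the pigeon]
9. Warden goes to the dry ground with the hen.  [the marsh camp: — | the dry ground: the cat, the hay, the hen, the pigeon]

Yes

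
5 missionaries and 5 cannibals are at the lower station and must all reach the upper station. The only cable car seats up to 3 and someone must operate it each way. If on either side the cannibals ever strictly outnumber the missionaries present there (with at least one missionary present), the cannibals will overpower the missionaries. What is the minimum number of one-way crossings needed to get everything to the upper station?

11

Counting alone: each trip to the upper station takes at most 3 across and each return brings at least 1 back, so after t trips out (and t−1 returns) at most 3t − (t−1) of the 10 are across; that first reaches 10 at t = 5, so at least 9 crossings are needed.
The safety rule pushes this higher. Following every safe sequence of crossings, the most of the 10 that can be at the upper station as the cable car arrives there on crossing 9 is 9 — never all 10.
So no plan with fewer than 11 crossings exists, and this one achieves 11:
1. 2 cannibals → the upper station.  (the lower station: 5M 3C; the upper station: 0M 2C)
2. 1 cannibal ← the lower station.  (the lower station: 5M 4C; the upper station: 0M 1C)
3. 3 cannibals → the upper station.  (the lower station: 5M 1C; the upper station: 0M 4C)
4. 1 cannibal ← the lower station.  (the lower station: 5M 2C; the upper station: 0M 3C)
5. 3 missionaries → the upper station.  (the lower station: 2M 2C; the upper station: 3M 3C)
6. 1 missionary and 1 cannibal ← the lower station.  (the lower station: 3M 3C; the upper station: 2M 2C)
7. 3 missionaries → the upper station.  (the lower station: 0M 3C; the upper station: 5M 2C)
8. 1 cannibal ← the lower station.  (the lower station: 0M 4C; the upper station: 5M 1C)
9. 2 cannibals → the upper station.  (the lower station: 0M 2C; the upper station: 5M 3C)
10. 1 cannibal ← the lower station.  (the lower station: 0M 3C; the upper station: 5M 2C)
11. 3 cannibals → the upper station.  (the lower station: 0M 0C; the upper station: 5M 5C)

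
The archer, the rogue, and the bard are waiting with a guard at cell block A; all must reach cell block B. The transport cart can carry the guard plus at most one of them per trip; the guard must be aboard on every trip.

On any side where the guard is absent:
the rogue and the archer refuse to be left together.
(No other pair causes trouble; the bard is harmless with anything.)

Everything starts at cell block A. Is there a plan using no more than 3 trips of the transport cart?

No

Counting alone: the guard can take at most 1 across per trip to cell block B, so moving all 3 needs at least 3 loaded trips out, with a return between consecutive ones — at least 5 crossings.
Since 3 < 5, 3 crossings cannot be enough. (The shortest complete plan in fact takes 5:)
1. Guard goes to cell block B with the archer.  [cell block A: the bard, the rogue | cell block B: the archer]
2. Guard goes back to cell block A alone.  [cell block A: the bard, the rogue | cell block B: the archer]
3. Guard goes to cell block B with the bard.  [cell block A: the rogue | cell block B: the archer, the bard]
4. Guard goes back to cell block A alone.  [cell block A: the rogue | cell block B: the archer, the bard]
5. Guard goes to cell block B with the rogue.  [cell block A: — | cell block B: the archer, the bard, the rogue]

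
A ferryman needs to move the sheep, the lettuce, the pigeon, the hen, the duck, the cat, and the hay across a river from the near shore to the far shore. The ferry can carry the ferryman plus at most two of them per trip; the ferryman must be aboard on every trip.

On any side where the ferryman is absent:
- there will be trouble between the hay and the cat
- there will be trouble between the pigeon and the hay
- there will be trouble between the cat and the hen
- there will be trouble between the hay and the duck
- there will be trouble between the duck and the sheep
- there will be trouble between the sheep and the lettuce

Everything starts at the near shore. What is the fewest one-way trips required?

impossible

Whatever the first load, the items left behind include a forbidden pair without the ferryman. No opening move is safe, so no plan exists.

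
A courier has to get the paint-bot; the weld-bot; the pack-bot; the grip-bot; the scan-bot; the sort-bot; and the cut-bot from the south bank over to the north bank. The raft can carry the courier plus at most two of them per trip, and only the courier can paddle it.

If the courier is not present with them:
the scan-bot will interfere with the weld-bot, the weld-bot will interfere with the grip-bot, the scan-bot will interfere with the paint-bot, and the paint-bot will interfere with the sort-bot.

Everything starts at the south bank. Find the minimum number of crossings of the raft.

9

Counting alone: the courier can take at most 2 across per trip to the north bank, so moving all 7 needs at least 4 loaded trips out, with a return between consecutive ones — at least 7 crossings.
The safety rule pushes this higher. Following every safe sequence of crossings, the most of the 7 that can be at the north bank as the raft arrives there on crossing 7 is 6 — never all 7.
So no plan with fewer than 9 crossings exists, and this one achieves 9:
1. Courier goes to the north bank with the paint-bot and the weld-bot.  [the south bank: the cut-bot, the grip-bot, the pack-bot, the scan-bot, the sort-bot | the north bank: the paint-bot, the weld-bot]
2. Courier goes back to the south bank alone.  [the south bank: the cut-bot, the grip-bot, the pack-bot, the scan-bot, the sort-bot | the north bank: the paint-bot, the weld-bot]
3. Courier goes to the north bank with the pack-bot.  [the south bank: the cut-bot, the grip-bot, the scan-bot, the sort-bot | the north bank: the pack-bot, the paint-bot, the weld-bot]
4. Courier goes back to the south bank alone.  [the south bank: the cut-bot, the grip-bot, the scan-bot, the sort-bot | the north bank: the pack-bot, the paint-bot, the weld-bot]
5. Courier goes to the north bank with the grip-bot and the scan-bot.  [the south bank: the cut-bot, the sort-bot | the north bank: the grip-bot, the pack-bot, the paint-bot, the scan-bot, the weld-bot]
6. Courier goes back to the south bank with the paint-bot and the weld-bot.  [the south bank: the cut-bot, the paint-bot, the sort-bot, the weld-bot | the north bank: the grip-bot, the pack-bot, the scan-bot]
7. Courier goes to the north bank with the cut-bot and the sort-bot.  [the south bank: the paint-bot, the weld-bot | the north bank: the cut-bot, the grip-bot, the pack-bot, the scan-bot, the sort-bot]
8. Courier goes back to the south bank alone.  [the south bank: the paint-bot, the weld-bot | the north bank: the cut-bot, the grip-bot, the pack-bot, the scan-bot, the sort-bot]
9. Courier goes to the north bank with the paint-bot and the weld-bot.  [the south bank: — | the north bank: the cut-bot, the grip-bot, the pack-bot, the paint-bot, the scan-bot, the sort-bot, the weld-bot]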